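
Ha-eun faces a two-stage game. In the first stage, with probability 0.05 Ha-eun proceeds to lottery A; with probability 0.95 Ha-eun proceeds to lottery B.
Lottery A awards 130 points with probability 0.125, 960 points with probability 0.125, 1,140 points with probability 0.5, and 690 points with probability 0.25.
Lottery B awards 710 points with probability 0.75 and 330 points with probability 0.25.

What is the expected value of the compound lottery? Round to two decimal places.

628.19 points

EV(A) = 0.125 × 130 + 0.125 × 960 + 0.5 × 1140 + 0.25 × 690 = 16.25 + 120 + 570 + 172.5 = 878.75
EV(B) = 0.75 × 710 + 0.25 × 330 = 532.5 + 82.5 = 615
Overall = 0.05 × 878.75 + 0.95 × 615 = 43.9375 + 584.25 = 628.1875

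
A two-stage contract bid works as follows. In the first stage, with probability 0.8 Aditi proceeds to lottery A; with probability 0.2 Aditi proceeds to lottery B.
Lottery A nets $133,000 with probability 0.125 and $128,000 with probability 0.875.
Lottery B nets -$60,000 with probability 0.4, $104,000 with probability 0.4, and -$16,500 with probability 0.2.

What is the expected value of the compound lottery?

EV(A) = 0.125 × 133000 + 0.875 × 128000 = 16625 + 112000 = 128625
EV(B) = 0.4 × (-60000) + 0.4 × 104000 + 0.2 × (-16500) = -24000 + 41600 − 3300 = 14300
Overall = 0.8 × 128625 + 0.2 × 14300 = 102900 + 2860 = 105760

$105,760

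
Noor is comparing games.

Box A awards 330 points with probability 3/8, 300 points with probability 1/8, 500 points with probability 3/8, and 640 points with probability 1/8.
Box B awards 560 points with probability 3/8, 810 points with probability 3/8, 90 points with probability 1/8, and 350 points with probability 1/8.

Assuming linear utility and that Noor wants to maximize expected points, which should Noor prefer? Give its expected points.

Box A = 3/8 × 330 + 1/8 × 300 + 3/8 × 500 + 1/8 × 640 = 123.75 + 37.5 + 187.5 + 80 = 428.75
Box B = 3/8 × 560 + 3/8 × 810 + 1/8 × 90 + 1/8 × 350 = 210 + 303.75 + 11.25 + 43.75 = 568.75

Box B (568.75 points)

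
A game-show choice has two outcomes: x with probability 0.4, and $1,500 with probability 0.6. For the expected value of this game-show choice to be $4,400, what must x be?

x = $8,750

0.4·x + 0.6·1500 = 4400
0.4·x = 4400 − 900 = 3500
x = 3500 / 0.4 = 8750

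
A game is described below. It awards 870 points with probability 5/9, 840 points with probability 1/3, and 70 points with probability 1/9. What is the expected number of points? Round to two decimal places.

EV = 5/9 × 870 + 1/3 × 840 + 1/9 × 70 = 483.3333 + 280 + 7.7778 = 771.1111

771.11 points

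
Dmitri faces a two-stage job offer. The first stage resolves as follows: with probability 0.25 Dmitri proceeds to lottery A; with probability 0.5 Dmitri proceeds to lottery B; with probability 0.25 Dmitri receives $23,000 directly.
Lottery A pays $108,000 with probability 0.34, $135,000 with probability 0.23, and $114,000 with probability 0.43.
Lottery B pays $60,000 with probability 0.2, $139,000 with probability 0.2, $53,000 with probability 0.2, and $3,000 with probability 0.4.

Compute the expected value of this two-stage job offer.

$60,747.50

EV(A) = 0.34 × 108000 + 0.23 × 135000 + 0.43 × 114000 = 36720 + 31050 + 49020 = 116790
EV(B) = 0.2 × 60000 + 0.2 × 139000 + 0.2 × 53000 + 0.4 × 3000 = 12000 + 27800 + 10600 + 1200 = 51600
Branch C: 23000 (certain)
Overall = 0.25 × 116790 + 0.5 × 51600 + 0.25 × 23000 = 29197.5 + 25800 + 5750 = 60747.5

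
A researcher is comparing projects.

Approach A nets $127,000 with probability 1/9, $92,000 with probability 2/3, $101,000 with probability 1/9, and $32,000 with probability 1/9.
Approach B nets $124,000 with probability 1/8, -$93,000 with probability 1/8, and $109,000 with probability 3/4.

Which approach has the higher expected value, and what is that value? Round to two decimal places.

Approach A = 1/9 × 127000 + 2/3 × 92000 + 1/9 × 101000 + 1/9 × 32000 = 14111.1111 + 61333.3333 + 11222.2222 + 3555.5556 = 90222.2222
Approach B = 1/8 × 124000 + 1/8 × (-93000) + 3/4 × 109000 = 15500 − 11625 + 81750 = 85625

Approach A ($90,222.22)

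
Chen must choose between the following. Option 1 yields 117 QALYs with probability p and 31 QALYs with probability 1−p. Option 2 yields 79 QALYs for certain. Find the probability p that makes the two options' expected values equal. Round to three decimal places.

p·117 + (1−p)·31 = 79
86p + 31 = 79
p = (79 − 31) / 86

p = 0.558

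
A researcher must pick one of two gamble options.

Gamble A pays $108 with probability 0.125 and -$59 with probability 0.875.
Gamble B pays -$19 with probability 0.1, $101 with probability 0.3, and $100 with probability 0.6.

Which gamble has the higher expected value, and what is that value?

Gamble B ($88.40)

Gamble A = 0.125 × 108 + 0.875 × (-59) = 13.5 − 51.625 = -38.125
Gamble B = 0.1 × (-19) + 0.3 × 101 + 0.6 × 100 = -1.9 + 30.3 + 60 = 88.4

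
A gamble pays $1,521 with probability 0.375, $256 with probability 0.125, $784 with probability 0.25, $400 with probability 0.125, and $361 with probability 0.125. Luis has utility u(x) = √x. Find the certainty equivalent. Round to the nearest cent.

E[u] = 0.375·√1521 + 0.125·√256 + 0.25·√784 + 0.125·√400 + 0.125·√361 = 0.375·39 + 0.125·16 + 0.25·28 + 0.125·20 + 0.125·19 = 28.5
CE = (28.5)² = 812.25

$812.25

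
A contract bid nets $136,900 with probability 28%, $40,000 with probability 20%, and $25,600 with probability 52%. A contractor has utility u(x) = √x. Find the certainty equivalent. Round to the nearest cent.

E[u] = 0.28·√136900 + 0.2·√40000 + 0.52·√25600 = 0.28·370 + 0.2·200 + 0.52·160 = 226.8
CE = (226.8)² = 51438.24

$51,438.24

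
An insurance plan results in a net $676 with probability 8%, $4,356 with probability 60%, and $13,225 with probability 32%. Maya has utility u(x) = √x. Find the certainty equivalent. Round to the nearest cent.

E[u] = 0.08·√676 + 0.6·√4356 + 0.32·√13225 = 0.08·26 + 0.6·66 + 0.32·115 = 78.48
CE = (78.48)² = 6159.1104

$6,159.11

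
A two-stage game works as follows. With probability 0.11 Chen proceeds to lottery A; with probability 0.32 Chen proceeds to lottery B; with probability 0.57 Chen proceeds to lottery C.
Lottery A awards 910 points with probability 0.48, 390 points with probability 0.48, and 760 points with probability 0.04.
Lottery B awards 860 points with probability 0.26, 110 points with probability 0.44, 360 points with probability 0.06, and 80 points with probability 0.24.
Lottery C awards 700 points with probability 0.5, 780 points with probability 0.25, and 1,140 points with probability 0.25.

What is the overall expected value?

EV(A) = 0.48 × 910 + 0.48 × 390 + 0.04 × 760 = 436.8 + 187.2 + 30.4 = 654.4
EV(B) = 0.26 × 860 + 0.44 × 110 + 0.06 × 360 + 0.24 × 80 = 223.6 + 48.4 + 21.6 + 19.2 = 312.8
EV(C) = 0.5 × 700 + 0.25 × 780 + 0.25 × 1140 = 350 + 195 + 285 = 830
Overall = 0.11 × 654.4 + 0.32 × 312.8 + 0.57 × 830 = 71.984 + 100.096 + 473.1 = 645.18

645.18 points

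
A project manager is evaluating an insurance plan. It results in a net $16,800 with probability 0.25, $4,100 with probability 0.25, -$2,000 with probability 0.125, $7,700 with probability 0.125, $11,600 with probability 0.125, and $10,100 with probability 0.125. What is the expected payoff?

EV = 0.25 × 16800 + 0.25 × 4100 + 0.125 × (-2000) + 0.125 × 7700 + 0.125 × 11600 + 0.125 × 10100 = 4200 + 1025 − 250 + 962.5 + 1450 + 1262.5 = 8650

$8,650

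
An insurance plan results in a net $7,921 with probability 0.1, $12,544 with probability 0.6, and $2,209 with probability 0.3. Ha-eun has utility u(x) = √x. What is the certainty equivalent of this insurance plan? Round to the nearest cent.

$8,136.04

E[u] = 0.1·√7921 + 0.6·√12544 + 0.3·√2209 = 0.1·89 + 0.6·112 + 0.3·47 = 90.2
CE = (90.2)² = 8136.04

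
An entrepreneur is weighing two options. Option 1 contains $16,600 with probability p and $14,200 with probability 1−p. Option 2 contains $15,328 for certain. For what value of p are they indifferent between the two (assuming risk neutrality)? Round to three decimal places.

p·16600 + (1−p)·14200 = 15328
2400p + 14200 = 15328
p = (15328 − 14200) / 2400

p = 0.470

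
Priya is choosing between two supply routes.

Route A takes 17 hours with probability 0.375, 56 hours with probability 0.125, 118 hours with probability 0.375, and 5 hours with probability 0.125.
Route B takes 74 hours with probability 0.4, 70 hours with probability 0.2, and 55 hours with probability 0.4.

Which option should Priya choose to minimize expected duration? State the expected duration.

Route A (58.25 hours)

Route A = 0.375 × 17 + 0.125 × 56 + 0.375 × 118 + 0.125 × 5 = 6.375 + 7 + 44.25 + 0.625 = 58.25
Route B = 0.4 × 74 + 0.2 × 70 + 0.4 × 55 = 29.6 + 14 + 22 = 65.6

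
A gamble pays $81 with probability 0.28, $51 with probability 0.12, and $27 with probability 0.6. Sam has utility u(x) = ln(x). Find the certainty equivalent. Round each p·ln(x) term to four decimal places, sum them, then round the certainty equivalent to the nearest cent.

$39.63

E[u] = 0.28·ln(81) + 0.12·ln(51) + 0.6·ln(27) = 1.2304 + 0.4718 + 1.9775 = 3.6797
CE = e^3.6797 ≈ 39.63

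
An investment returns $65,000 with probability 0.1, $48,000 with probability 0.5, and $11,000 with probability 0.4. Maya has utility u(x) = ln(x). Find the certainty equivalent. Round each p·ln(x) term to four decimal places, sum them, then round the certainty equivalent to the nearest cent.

E[u] = 0.1·ln(65000) + 0.5·ln(48000) + 0.4·ln(11000) = 1.1082 + 5.3895 + 3.7223 = 10.2200
CE = e^10.2200 ≈ 27446.67

$27,446.67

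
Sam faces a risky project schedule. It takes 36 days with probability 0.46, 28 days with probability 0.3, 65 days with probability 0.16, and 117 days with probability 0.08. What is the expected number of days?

44.72 days

EV = 0.46 × 36 + 0.3 × 28 + 0.16 × 65 + 0.08 × 117 = 16.56 + 8.4 + 10.4 + 9.36 = 44.72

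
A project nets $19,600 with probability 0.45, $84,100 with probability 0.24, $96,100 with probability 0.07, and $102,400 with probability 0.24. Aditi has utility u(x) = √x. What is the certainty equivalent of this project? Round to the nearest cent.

E[u] = 0.45·√19600 + 0.24·√84100 + 0.07·√96100 + 0.24·√102400 = 0.45·140 + 0.24·290 + 0.07·310 + 0.24·320 = 231.1
CE = (231.1)² = 53407.21

$53,407.21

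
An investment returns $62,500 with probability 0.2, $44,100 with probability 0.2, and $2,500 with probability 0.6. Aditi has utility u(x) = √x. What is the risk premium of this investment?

$7,936

E[u] = 0.2·√62500 + 0.2·√44100 + 0.6·√2500 = 0.2·250 + 0.2·210 + 0.6·50 = 122
CE = (122)² = 14884
Risk premium = EV − CE = 22820 − 14884 = 7936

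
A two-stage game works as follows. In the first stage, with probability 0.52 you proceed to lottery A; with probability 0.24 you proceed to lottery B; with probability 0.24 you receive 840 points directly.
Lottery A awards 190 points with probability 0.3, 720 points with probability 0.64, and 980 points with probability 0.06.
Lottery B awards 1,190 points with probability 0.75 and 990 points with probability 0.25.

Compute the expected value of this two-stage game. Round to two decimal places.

EV(A) = 0.3 × 190 + 0.64 × 720 + 0.06 × 980 = 57 + 460.8 + 58.8 = 576.6
EV(B) = 0.75 × 1190 + 0.25 × 990 = 892.5 + 247.5 = 1140
Branch C: 840 (certain)
Overall = 0.52 × 576.6 + 0.24 × 1140 + 0.24 × 840 = 299.832 + 273.6 + 201.6 = 775.032

775.03 points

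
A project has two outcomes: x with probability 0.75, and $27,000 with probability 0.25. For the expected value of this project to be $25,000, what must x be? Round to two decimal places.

0.75·x + 0.25·27000 = 25000
0.75·x = 25000 − 6750 = 18250
x = 18250 / 0.75 = 24333.3333

x = $24,333.33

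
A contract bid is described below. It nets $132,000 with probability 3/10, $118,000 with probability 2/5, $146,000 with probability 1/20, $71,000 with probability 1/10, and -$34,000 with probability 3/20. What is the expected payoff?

$96,100

EV = 3/10 × 132000 + 2/5 × 118000 + 1/20 × 146000 + 1/10 × 71000 + 3/20 × (-34000) = 39600 + 47200 + 7300 + 7100 − 5100 = 96100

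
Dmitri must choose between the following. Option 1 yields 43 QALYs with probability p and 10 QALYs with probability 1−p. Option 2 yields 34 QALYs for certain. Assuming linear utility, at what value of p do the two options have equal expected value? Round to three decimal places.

p·43 + (1−p)·10 = 34
33p + 10 = 34
p = (34 − 10) / 33

p = 0.727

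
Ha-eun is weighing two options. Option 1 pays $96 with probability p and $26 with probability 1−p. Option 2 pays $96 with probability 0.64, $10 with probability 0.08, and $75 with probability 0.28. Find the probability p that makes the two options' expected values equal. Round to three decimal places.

EV(Option 2) = 0.64 × 96 + 0.08 × 10 + 0.28 × 75 = 61.44 + 0.8 + 21 = 83.24
p·96 + (1−p)·26 = 83.24
70p + 26 = 83.24
p = (83.24 − 26) / 70

p = 0.818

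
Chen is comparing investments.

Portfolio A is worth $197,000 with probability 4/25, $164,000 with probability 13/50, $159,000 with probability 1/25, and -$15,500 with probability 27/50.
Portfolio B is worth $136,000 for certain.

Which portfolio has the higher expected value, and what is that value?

Portfolio B ($136,000)

Portfolio A = 4/25 × 197000 + 13/50 × 164000 + 1/25 × 159000 + 27/50 × (-15500) = 31520 + 42640 + 6360 − 8370 = 72150
Portfolio B: 136000 (certain)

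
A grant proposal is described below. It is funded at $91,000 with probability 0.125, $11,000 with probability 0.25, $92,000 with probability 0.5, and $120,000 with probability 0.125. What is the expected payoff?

EV = 0.125 × 91000 + 0.25 × 11000 + 0.5 × 92000 + 0.125 × 120000 = 11375 + 2750 + 46000 + 15000 = 75125

$75,125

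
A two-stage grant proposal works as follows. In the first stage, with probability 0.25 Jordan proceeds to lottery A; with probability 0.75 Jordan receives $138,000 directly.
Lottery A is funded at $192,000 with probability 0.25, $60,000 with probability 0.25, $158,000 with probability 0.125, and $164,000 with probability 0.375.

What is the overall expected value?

EV(A) = 0.25 × 192000 + 0.25 × 60000 + 0.125 × 158000 + 0.375 × 164000 = 48000 + 15000 + 19750 + 61500 = 144250
Branch B: 138000 (certain)
Overall = 0.25 × 144250 + 0.75 × 138000 = 36062.5 + 103500 = 139562.5

$139,562.50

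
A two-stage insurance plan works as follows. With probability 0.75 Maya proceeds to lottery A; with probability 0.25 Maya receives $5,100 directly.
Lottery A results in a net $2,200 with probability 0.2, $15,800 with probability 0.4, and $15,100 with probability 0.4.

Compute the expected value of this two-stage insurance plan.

$10,875

EV(A) = 0.2 × 2200 + 0.4 × 15800 + 0.4 × 15100 = 440 + 6320 + 6040 = 12800
Branch B: 5100 (certain)
Overall = 0.75 × 12800 + 0.25 × 5100 = 9600 + 1275 = 10875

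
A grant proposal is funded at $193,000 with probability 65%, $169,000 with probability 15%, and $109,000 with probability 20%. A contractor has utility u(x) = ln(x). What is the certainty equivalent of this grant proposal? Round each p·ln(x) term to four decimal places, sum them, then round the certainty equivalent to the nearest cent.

$168,754.45

E[u] = 0.65·ln(193000) + 0.15·ln(169000) + 0.2·ln(109000) = 7.9108 + 1.8056 + 2.3198 = 12.0362
CE = e^12.0362 ≈ 168754.45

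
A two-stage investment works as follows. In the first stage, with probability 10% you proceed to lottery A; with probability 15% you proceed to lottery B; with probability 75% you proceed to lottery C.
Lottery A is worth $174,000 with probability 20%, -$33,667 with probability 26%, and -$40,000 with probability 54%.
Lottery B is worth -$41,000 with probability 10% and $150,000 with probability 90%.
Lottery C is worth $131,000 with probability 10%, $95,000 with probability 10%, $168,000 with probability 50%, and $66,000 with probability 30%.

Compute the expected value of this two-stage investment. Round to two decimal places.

$114,879.66

EV(A) = 0.2 × 174000 + 0.26 × (-33667) + 0.54 × (-40000) = 34800 − 8753.42 − 21600 = 4446.58
EV(B) = 0.1 × (-41000) + 0.9 × 150000 = -4100 + 135000 = 130900
EV(C) = 0.1 × 131000 + 0.1 × 95000 + 0.5 × 168000 + 0.3 × 66000 = 13100 + 9500 + 84000 + 19800 = 126400
Overall = 0.1 × 4446.58 + 0.15 × 130900 + 0.75 × 126400 = 444.658 + 19635 + 94800 = 114879.658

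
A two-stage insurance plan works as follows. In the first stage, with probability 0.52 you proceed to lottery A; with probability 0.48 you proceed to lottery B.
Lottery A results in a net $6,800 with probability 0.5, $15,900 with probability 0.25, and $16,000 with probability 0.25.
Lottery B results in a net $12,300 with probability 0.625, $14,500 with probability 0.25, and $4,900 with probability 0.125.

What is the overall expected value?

EV(A) = 0.5 × 6800 + 0.25 × 15900 + 0.25 × 16000 = 3400 + 3975 + 4000 = 11375
EV(B) = 0.625 × 12300 + 0.25 × 14500 + 0.125 × 4900 = 7687.5 + 3625 + 612.5 = 11925
Overall = 0.52 × 11375 + 0.48 × 11925 = 5915 + 5724 = 11639

$11,639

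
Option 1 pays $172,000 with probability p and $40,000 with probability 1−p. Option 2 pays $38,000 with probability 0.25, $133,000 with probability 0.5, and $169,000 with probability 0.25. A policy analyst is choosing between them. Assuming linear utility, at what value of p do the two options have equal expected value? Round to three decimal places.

EV(Option 2) = 0.25 × 38000 + 0.5 × 133000 + 0.25 × 169000 = 9500 + 66500 + 42250 = 118250
p·172000 + (1−p)·40000 = 118250
132000p + 40000 = 118250
p = (118250 − 40000) / 132000

p = 0.593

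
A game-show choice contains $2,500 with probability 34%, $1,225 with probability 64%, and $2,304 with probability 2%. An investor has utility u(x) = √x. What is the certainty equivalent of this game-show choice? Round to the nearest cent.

$1,628.93

E[u] = 0.34·√2500 + 0.64·√1225 + 0.02·√2304 = 0.34·50 + 0.64·35 + 0.02·48 = 40.36
CE = (40.36)² = 1628.9296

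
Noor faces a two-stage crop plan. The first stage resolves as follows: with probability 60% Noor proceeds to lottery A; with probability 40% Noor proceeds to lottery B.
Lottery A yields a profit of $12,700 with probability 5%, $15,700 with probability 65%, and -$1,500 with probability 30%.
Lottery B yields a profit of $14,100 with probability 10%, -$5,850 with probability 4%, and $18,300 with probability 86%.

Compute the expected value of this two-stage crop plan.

EV(A) = 0.05 × 12700 + 0.65 × 15700 + 0.3 × (-1500) = 635 + 10205 − 450 = 10390
EV(B) = 0.1 × 14100 + 0.04 × (-5850) + 0.86 × 18300 = 1410 − 234 + 15738 = 16914
Overall = 0.6 × 10390 + 0.4 × 16914 = 6234 + 6765.6 = 12999.6

$12,999.60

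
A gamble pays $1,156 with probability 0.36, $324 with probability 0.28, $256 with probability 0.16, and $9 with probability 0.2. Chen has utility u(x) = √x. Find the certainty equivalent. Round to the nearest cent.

$417.79

E[u] = 0.36·√1156 + 0.28·√324 + 0.16·√256 + 0.2·√9 = 0.36·34 + 0.28·18 + 0.16·16 + 0.2·3 = 20.44
CE = (20.44)² = 417.7936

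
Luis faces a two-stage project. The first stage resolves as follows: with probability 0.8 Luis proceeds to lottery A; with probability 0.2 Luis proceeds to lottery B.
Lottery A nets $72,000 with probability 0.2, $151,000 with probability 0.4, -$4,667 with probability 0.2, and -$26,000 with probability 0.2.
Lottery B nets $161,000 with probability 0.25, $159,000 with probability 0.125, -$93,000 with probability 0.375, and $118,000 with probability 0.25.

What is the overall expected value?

$65,883.28

EV(A) = 0.2 × 72000 + 0.4 × 151000 + 0.2 × (-4667) + 0.2 × (-26000) = 14400 + 60400 − 933.4 − 5200 = 68666.6
EV(B) = 0.25 × 161000 + 0.125 × 159000 + 0.375 × (-93000) + 0.25 × 118000 = 40250 + 19875 − 34875 + 29500 = 54750
Overall = 0.8 × 68666.6 + 0.2 × 54750 = 54933.28 + 10950 = 65883.28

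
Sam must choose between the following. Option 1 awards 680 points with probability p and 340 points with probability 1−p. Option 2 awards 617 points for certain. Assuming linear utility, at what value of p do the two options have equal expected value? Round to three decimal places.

p = 0.815

p·680 + (1−p)·340 = 617
340p + 340 = 617
p = (617 − 340) / 340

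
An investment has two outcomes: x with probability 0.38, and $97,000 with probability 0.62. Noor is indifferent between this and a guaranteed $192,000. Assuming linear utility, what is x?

x = $347,000

0.38·x + 0.62·97000 = 192000
0.38·x = 192000 − 60140 = 131860
x = 131860 / 0.38 = 347000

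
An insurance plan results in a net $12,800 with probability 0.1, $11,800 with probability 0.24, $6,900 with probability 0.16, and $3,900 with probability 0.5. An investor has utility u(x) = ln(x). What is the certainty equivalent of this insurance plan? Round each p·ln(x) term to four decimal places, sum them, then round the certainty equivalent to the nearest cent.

$6,276.70

E[u] = 0.1·ln(12800) + 0.24·ln(11800) + 0.16·ln(6900) + 0.5·ln(3900) = 0.9457 + 2.2502 + 1.4143 + 4.1344 = 8.7446
CE = e^8.7446 ≈ 6276.70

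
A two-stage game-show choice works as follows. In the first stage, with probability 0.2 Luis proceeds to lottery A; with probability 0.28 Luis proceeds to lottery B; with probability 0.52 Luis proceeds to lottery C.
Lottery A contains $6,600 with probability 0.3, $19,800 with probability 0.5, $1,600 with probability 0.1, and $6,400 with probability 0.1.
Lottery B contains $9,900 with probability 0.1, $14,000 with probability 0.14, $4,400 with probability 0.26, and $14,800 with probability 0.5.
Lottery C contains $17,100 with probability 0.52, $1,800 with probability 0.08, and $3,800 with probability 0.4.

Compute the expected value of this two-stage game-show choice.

$11,243.44

EV(A) = 0.3 × 6600 + 0.5 × 19800 + 0.1 × 1600 + 0.1 × 6400 = 1980 + 9900 + 160 + 640 = 12680
EV(B) = 0.1 × 9900 + 0.14 × 14000 + 0.26 × 4400 + 0.5 × 14800 = 990 + 1960 + 1144 + 7400 = 11494
EV(C) = 0.52 × 17100 + 0.08 × 1800 + 0.4 × 3800 = 8892 + 144 + 1520 = 10556
Overall = 0.2 × 12680 + 0.28 × 11494 + 0.52 × 10556 = 2536 + 3218.32 + 5489.12 = 11243.44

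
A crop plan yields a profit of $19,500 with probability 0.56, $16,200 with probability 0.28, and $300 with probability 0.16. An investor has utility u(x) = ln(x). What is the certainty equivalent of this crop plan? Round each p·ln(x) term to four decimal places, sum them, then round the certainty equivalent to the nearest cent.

E[u] = 0.56·ln(19500) + 0.28·ln(16200) + 0.16·ln(300) = 5.5318 + 2.7140 + 0.9126 = 9.1584
CE = e^9.1584 ≈ 9493.85

$9,493.85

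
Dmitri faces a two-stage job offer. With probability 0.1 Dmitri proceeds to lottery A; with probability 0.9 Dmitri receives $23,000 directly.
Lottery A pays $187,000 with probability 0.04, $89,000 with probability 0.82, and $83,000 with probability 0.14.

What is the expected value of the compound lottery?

EV(A) = 0.04 × 187000 + 0.82 × 89000 + 0.14 × 83000 = 7480 + 72980 + 11620 = 92080
Branch B: 23000 (certain)
Overall = 0.1 × 92080 + 0.9 × 23000 = 9208 + 20700 = 29908

$29,908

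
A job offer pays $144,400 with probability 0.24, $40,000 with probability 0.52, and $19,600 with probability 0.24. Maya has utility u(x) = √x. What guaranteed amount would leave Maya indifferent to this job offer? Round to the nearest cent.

E[u] = 0.24·√144400 + 0.52·√40000 + 0.24·√19600 = 0.24·380 + 0.52·200 + 0.24·140 = 228.8
CE = (228.8)² = 52349.44

$52,349.44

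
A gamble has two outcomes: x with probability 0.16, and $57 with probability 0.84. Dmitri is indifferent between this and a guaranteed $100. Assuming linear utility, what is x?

x = $325.75

0.16·x + 0.84·57 = 100
0.16·x = 100 − 47.88 = 52.12
x = 52.12 / 0.16 = 325.75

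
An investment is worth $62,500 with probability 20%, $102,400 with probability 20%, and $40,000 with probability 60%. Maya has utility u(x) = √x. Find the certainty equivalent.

$54,756

E[u] = 0.2·√62500 + 0.2·√102400 + 0.6·√40000 = 0.2·250 + 0.2·320 + 0.6·200 = 234
CE = (234)² = 54756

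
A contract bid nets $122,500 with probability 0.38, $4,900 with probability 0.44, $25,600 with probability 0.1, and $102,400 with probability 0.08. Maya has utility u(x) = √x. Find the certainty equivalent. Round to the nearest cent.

$42,189.16

E[u] = 0.38·√122500 + 0.44·√4900 + 0.1·√25600 + 0.08·√102400 = 0.38·350 + 0.44·70 + 0.1·160 + 0.08·320 = 205.4
CE = (205.4)² = 42189.16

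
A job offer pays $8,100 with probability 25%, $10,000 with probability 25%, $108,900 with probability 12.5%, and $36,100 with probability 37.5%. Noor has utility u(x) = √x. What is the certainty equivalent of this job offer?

E[u] = 0.25·√8100 + 0.25·√10000 + 0.125·√108900 + 0.375·√36100 = 0.25·90 + 0.25·100 + 0.125·330 + 0.375·190 = 160
CE = (160)² = 25600

$25,600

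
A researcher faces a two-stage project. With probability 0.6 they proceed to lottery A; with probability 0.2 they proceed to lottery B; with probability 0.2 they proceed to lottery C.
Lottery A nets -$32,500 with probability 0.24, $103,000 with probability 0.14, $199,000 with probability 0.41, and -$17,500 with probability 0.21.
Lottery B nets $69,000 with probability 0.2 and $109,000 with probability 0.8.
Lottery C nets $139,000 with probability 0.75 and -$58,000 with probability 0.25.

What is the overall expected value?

$88,871

EV(A) = 0.24 × (-32500) + 0.14 × 103000 + 0.41 × 199000 + 0.21 × (-17500) = -7800 + 14420 + 81590 − 3675 = 84535
EV(B) = 0.2 × 69000 + 0.8 × 109000 = 13800 + 87200 = 101000
EV(C) = 0.75 × 139000 + 0.25 × (-58000) = 104250 − 14500 = 89750
Overall = 0.6 × 84535 + 0.2 × 101000 + 0.2 × 89750 = 50721 + 20200 + 17950 = 88871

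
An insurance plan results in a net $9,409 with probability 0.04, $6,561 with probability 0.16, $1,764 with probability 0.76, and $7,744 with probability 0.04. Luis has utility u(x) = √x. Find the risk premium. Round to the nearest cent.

$343.32

E[u] = 0.04·√9409 + 0.16·√6561 + 0.76·√1764 + 0.04·√7744 = 0.04·97 + 0.16·81 + 0.76·42 + 0.04·88 = 52.28
CE = (52.28)² = 2733.1984
Risk premium = EV − CE = 3076.52 − 2733.1984 = 343.3216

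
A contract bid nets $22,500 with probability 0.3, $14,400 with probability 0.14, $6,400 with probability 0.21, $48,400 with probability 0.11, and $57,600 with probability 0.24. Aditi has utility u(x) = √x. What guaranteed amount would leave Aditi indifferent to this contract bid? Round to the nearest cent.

E[u] = 0.3·√22500 + 0.14·√14400 + 0.21·√6400 + 0.11·√48400 + 0.24·√57600 = 0.3·150 + 0.14·120 + 0.21·80 + 0.11·220 + 0.24·240 = 160.4
CE = (160.4)² = 25728.16

$25,728.16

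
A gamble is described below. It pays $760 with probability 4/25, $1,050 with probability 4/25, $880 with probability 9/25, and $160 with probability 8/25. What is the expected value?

$657.60

EV = 4/25 × 760 + 4/25 × 1050 + 9/25 × 880 + 8/25 × 160 = 121.6 + 168 + 316.8 + 51.2 = 657.6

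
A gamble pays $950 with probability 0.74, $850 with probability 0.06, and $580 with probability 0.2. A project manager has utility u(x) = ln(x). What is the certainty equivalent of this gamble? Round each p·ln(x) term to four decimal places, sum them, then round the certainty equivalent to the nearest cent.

E[u] = 0.74·ln(950) + 0.06·ln(850) + 0.2·ln(580) = 5.0738 + 0.4047 + 1.2726 = 6.7511
CE = e^6.7511 ≈ 855.00

$855.00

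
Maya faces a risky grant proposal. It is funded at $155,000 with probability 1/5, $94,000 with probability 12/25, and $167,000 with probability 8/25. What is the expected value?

$129,560

EV = 1/5 × 155000 + 12/25 × 94000 + 8/25 × 167000 = 31000 + 45120 + 53440 = 129560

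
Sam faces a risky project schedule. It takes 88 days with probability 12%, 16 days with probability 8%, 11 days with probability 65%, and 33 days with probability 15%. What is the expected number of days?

23.94 days

EV = 0.12 × 88 + 0.08 × 16 + 0.65 × 11 + 0.15 × 33 = 10.56 + 1.28 + 7.15 + 4.95 = 23.94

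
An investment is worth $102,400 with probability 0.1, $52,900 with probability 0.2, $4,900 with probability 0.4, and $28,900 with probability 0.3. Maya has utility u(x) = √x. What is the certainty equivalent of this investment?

$24,649

E[u] = 0.1·√102400 + 0.2·√52900 + 0.4·√4900 + 0.3·√28900 = 0.1·320 + 0.2·230 + 0.4·70 + 0.3·170 = 157
CE = (157)² = 24649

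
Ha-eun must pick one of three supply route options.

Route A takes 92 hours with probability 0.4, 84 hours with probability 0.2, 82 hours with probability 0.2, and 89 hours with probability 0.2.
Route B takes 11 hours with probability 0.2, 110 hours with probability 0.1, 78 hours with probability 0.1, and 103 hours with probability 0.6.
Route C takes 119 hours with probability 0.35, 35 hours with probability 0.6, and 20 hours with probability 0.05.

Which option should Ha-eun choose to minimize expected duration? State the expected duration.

Route C (63.65 hours)

Route A = 0.4 × 92 + 0.2 × 84 + 0.2 × 82 + 0.2 × 89 = 36.8 + 16.8 + 16.4 + 17.8 = 87.8
Route B = 0.2 × 11 + 0.1 × 110 + 0.1 × 78 + 0.6 × 103 = 2.2 + 11 + 7.8 + 61.8 = 82.8
Route C = 0.35 × 119 + 0.6 × 35 + 0.05 × 20 = 41.65 + 21 + 1 = 63.65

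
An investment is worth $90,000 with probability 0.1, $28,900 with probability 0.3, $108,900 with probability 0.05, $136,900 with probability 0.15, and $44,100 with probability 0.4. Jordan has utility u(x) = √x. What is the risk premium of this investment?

$5,121

E[u] = 0.1·√90000 + 0.3·√28900 + 0.05·√108900 + 0.15·√136900 + 0.4·√44100 = 0.1·300 + 0.3·170 + 0.05·330 + 0.15·370 + 0.4·210 = 237
CE = (237)² = 56169
Risk premium = EV − CE = 61290 − 56169 = 5121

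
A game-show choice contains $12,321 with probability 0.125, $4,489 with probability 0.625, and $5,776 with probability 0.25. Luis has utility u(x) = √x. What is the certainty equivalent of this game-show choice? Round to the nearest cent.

$5,587.56

E[u] = 0.125·√12321 + 0.625·√4489 + 0.25·√5776 = 0.125·111 + 0.625·67 + 0.25·76 = 74.75
CE = (74.75)² = 5587.5625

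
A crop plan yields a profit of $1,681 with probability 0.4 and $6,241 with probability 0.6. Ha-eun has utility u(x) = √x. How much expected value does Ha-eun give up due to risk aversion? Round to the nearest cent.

$346.56

E[u] = 0.4·√1681 + 0.6·√6241 = 0.4·41 + 0.6·79 = 63.8
CE = (63.8)² = 4070.44
Risk premium = EV − CE = 4417 − 4070.44 = 346.56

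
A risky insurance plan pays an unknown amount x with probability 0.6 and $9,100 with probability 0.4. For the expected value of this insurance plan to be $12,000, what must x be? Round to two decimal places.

x = $13,933.33

0.6·x + 0.4·9100 = 12000
0.6·x = 12000 − 3640 = 8360
x = 8360 / 0.6 = 13933.3333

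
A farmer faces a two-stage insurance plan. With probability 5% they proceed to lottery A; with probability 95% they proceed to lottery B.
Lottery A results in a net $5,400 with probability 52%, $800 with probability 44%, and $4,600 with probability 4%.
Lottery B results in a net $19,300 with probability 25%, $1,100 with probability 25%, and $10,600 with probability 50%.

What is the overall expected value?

EV(A) = 0.52 × 5400 + 0.44 × 800 + 0.04 × 4600 = 2808 + 352 + 184 = 3344
EV(B) = 0.25 × 19300 + 0.25 × 1100 + 0.5 × 10600 = 4825 + 275 + 5300 = 10400
Overall = 0.05 × 3344 + 0.95 × 10400 = 167.2 + 9880 = 10047.2

$10,047.20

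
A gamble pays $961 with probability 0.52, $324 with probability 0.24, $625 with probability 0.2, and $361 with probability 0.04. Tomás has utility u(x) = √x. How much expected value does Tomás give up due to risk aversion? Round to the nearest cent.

$30.48

E[u] = 0.52·√961 + 0.24·√324 + 0.2·√625 + 0.04·√361 = 0.52·31 + 0.24·18 + 0.2·25 + 0.04·19 = 26.2
CE = (26.2)² = 686.44
Risk premium = EV − CE = 716.92 − 686.44 = 30.48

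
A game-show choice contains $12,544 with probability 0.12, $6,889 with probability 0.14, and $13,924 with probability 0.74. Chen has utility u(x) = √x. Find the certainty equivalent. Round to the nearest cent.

$12,629.26

E[u] = 0.12·√12544 + 0.14·√6889 + 0.74·√13924 = 0.12·112 + 0.14·83 + 0.74·118 = 112.38
CE = (112.38)² = 12629.2644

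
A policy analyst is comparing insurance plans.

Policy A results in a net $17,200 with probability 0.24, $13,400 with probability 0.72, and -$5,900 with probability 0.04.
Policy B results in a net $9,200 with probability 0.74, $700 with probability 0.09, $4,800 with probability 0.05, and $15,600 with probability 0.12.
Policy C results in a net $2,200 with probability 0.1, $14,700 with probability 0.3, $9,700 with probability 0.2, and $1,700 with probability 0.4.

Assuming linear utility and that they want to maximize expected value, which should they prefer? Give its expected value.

Policy A ($13,540)

Policy A = 0.24 × 17200 + 0.72 × 13400 + 0.04 × (-5900) = 4128 + 9648 − 236 = 13540
Policy B = 0.74 × 9200 + 0.09 × 700 + 0.05 × 4800 + 0.12 × 15600 = 6808 + 63 + 240 + 1872 = 8983
Policy C = 0.1 × 2200 + 0.3 × 14700 + 0.2 × 9700 + 0.4 × 1700 = 220 + 4410 + 1940 + 680 = 7250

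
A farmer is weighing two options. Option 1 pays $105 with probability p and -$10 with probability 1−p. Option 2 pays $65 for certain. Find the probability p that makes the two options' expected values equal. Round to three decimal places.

p = 0.652

p·105 + (1−p)·(-10) = 65
115p − 10 = 65
p = (65 + 10) / 115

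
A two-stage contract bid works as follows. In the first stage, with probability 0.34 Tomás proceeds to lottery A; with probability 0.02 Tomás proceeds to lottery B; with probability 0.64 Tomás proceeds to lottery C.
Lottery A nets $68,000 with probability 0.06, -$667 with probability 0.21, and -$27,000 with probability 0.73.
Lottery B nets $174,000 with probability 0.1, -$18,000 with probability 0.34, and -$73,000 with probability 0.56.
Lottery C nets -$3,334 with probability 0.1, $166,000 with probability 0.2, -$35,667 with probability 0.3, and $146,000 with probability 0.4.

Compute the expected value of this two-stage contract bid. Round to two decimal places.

$45,608.74

EV(A) = 0.06 × 68000 + 0.21 × (-667) + 0.73 × (-27000) = 4080 − 140.07 − 19710 = -15770.07
EV(B) = 0.1 × 174000 + 0.34 × (-18000) + 0.56 × (-73000) = 17400 − 6120 − 40880 = -29600
EV(C) = 0.1 × (-3334) + 0.2 × 166000 + 0.3 × (-35667) + 0.4 × 146000 = -333.4 + 33200 − 10700.1 + 58400 = 80566.5
Overall = 0.34 × (-15770.07) + 0.02 × (-29600) + 0.64 × 80566.5 = -5361.8238 − 592 + 51562.56 = 45608.7362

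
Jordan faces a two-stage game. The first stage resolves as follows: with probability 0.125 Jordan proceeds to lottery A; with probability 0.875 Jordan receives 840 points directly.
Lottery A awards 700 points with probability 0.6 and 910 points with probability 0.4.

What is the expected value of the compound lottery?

833 points

EV(A) = 0.6 × 700 + 0.4 × 910 = 420 + 364 = 784
Branch B: 840 (certain)
Overall = 0.125 × 784 + 0.875 × 840 = 98 + 735 = 833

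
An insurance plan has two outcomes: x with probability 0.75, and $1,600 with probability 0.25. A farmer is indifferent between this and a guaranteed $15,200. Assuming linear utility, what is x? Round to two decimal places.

0.75·x + 0.25·1600 = 15200
0.75·x = 15200 − 400 = 14800
x = 14800 / 0.75 = 19733.3333

x = $19,733.33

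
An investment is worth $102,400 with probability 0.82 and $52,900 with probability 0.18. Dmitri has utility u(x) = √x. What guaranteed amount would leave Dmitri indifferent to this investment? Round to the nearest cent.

$92,294.44

E[u] = 0.82·√102400 + 0.18·√52900 = 0.82·320 + 0.18·230 = 303.8
CE = (303.8)² = 92294.44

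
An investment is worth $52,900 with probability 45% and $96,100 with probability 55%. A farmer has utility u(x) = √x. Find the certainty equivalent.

$75,076

E[u] = 0.45·√52900 + 0.55·√96100 = 0.45·230 + 0.55·310 = 274
CE = (274)² = 75076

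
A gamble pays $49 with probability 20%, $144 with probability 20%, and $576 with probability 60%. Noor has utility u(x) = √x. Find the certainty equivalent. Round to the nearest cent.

E[u] = 0.2·√49 + 0.2·√144 + 0.6·√576 = 0.2·7 + 0.2·12 + 0.6·24 = 18.2
CE = (18.2)² = 331.24

$331.24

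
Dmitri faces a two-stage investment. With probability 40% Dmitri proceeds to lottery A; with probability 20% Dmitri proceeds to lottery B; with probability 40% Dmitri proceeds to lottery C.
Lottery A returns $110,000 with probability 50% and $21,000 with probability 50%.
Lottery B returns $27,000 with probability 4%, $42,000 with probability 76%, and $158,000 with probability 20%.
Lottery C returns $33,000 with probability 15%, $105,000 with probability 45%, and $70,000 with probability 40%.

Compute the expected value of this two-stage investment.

$71,200

EV(A) = 0.5 × 110000 + 0.5 × 21000 = 55000 + 10500 = 65500
EV(B) = 0.04 × 27000 + 0.76 × 42000 + 0.2 × 158000 = 1080 + 31920 + 31600 = 64600
EV(C) = 0.15 × 33000 + 0.45 × 105000 + 0.4 × 70000 = 4950 + 47250 + 28000 = 80200
Overall = 0.4 × 65500 + 0.2 × 64600 + 0.4 × 80200 = 26200 + 12920 + 32080 = 71200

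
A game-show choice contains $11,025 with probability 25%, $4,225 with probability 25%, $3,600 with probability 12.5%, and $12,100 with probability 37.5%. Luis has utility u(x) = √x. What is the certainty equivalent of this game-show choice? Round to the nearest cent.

$8,326.56

E[u] = 0.25·√11025 + 0.25·√4225 + 0.125·√3600 + 0.375·√12100 = 0.25·105 + 0.25·65 + 0.125·60 + 0.375·110 = 91.25
CE = (91.25)² = 8326.5625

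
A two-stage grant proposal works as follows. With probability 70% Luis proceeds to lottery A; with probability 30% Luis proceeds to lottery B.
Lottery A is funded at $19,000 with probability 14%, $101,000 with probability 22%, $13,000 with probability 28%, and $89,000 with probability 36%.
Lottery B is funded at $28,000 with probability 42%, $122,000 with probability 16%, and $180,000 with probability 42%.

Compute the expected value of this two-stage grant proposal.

EV(A) = 0.14 × 19000 + 0.22 × 101000 + 0.28 × 13000 + 0.36 × 89000 = 2660 + 22220 + 3640 + 32040 = 60560
EV(B) = 0.42 × 28000 + 0.16 × 122000 + 0.42 × 180000 = 11760 + 19520 + 75600 = 106880
Overall = 0.7 × 60560 + 0.3 × 106880 = 42392 + 32064 = 74456

$74,456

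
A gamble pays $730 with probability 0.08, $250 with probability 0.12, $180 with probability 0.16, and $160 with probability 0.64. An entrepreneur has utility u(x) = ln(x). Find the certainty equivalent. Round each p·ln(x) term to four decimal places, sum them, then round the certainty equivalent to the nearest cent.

$194.22

E[u] = 0.08·ln(730) + 0.12·ln(250) + 0.16·ln(180) + 0.64·ln(160) = 0.5274 + 0.6626 + 0.8309 + 3.2481 = 5.2690
CE = e^5.2690 ≈ 194.22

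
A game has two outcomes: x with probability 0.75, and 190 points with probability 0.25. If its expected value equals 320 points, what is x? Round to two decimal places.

x = 363.33 points

0.75·x + 0.25·190 = 320
0.75·x = 320 − 47.5 = 272.5
x = 272.5 / 0.75 = 363.3333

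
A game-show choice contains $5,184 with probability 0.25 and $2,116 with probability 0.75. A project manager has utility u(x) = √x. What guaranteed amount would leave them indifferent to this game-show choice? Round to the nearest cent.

$2,756.25

E[u] = 0.25·√5184 + 0.75·√2116 = 0.25·72 + 0.75·46 = 52.5
CE = (52.5)² = 2756.25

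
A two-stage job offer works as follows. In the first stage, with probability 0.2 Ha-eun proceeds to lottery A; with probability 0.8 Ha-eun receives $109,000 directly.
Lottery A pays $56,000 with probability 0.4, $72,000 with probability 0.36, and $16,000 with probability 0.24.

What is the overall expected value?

$97,632

EV(A) = 0.4 × 56000 + 0.36 × 72000 + 0.24 × 16000 = 22400 + 25920 + 3840 = 52160
Branch B: 109000 (certain)
Overall = 0.2 × 52160 + 0.8 × 109000 = 10432 + 87200 = 97632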